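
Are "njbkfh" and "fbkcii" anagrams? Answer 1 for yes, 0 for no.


Strings: "njbkfh", "fbkcii"
Sorted first:  bfhjkn
Sorted second: bcfiik
Differ at position 1: 'f' vs 'c' => not anagrams

0


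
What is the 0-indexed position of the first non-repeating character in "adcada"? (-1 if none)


Input: adcada
Character frequencies:
  'a': 3
  'c': 1
  'd': 2
Scanning left to right for freq == 1:
  Position 0 ('a'): freq=3, skip
  Position 1 ('d'): freq=2, skip
  Position 2 ('c'): unique! => answer = 2

2


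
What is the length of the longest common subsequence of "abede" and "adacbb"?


LCS of "abede" and "adacbb"
DP table:
           a    d    a    c    b    b
      0    0    0    0    0    0    0
  a   0    1    1    1    1    1    1
  b   0    1    1    1    1    2    2
  e   0    1    1    1    1    2    2
  d   0    1    2    2    2    2    2
  e   0    1    2    2    2    2    2
LCS length = dp[5][6] = 2

2


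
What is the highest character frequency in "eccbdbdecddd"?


Input: eccbdbdecddd
Character counts:
  'b': 2
  'c': 3
  'd': 5
  'e': 2
Maximum frequency: 5

5


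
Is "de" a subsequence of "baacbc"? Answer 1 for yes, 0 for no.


Check if "de" is a subsequence of "baacbc"
Greedy scan:
  Position 0 ('b'): no match needed
  Position 1 ('a'): no match needed
  Position 2 ('a'): no match needed
  Position 3 ('c'): no match needed
  Position 4 ('b'): no match needed
  Position 5 ('c'): no match needed
Only matched 0/2 characters => not a subsequence

0


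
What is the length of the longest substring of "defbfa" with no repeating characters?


Input: "defbfa"
Sliding window (track last position of each char):
  Position 0 ('d'): window [0,0] length 1 -- new best
  Position 1 ('e'): window [0,1] length 2 -- new best
  Position 2 ('f'): window [0,2] length 3 -- new best
  Position 3 ('b'): window [0,3] length 4 -- new best
  Position 4 ('f'): repeat (last at 2), move window start to 3
  Position 4 ('f'): window [3,4] length 2
  Position 5 ('a'): window [3,5] length 3
Longest substring with no repeats: "defb" with length 4

4


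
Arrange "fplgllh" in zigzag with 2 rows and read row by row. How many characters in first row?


Zigzag "fplgllh" into 2 rows:
Placing characters:
  'f' => row 0
  'p' => row 1
  'l' => row 0
  'g' => row 1
  'l' => row 0
  'l' => row 1
  'h' => row 0
Rows:
  Row 0: "fllh"
  Row 1: "pgl"
First row length: 4

4


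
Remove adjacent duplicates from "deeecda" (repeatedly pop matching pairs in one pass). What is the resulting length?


Input: deeecda
Stack-based adjacent duplicate removal:
  Read 'd': push. Stack: d
  Read 'e': push. Stack: de
  Read 'e': matches stack top 'e' => pop. Stack: d
  Read 'e': push. Stack: de
  Read 'c': push. Stack: dec
  Read 'd': push. Stack: decd
  Read 'a': push. Stack: decda
Final stack: "decda" (length 5)

5


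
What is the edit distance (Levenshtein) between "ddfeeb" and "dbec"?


Computing edit distance: "ddfeeb" -> "dbec"
DP table:
           d    b    e    c
      0    1    2    3    4
  d   1    0    1    2    3
  d   2    1    1    2    3
  f   3    2    2    2    3
  e   4    3    3    2    3
  e   5    4    4    3    3
  b   6    5    4    4    4
Edit distance = dp[6][4] = 4

4


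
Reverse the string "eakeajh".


Input: eakeajh
Reading characters right to left:
  Position 6: 'h'
  Position 5: 'j'
  Position 4: 'a'
  Position 3: 'e'
  Position 2: 'k'
  Position 1: 'a'
  Position 0: 'e'
Reversed: hjaekae

hjaekae


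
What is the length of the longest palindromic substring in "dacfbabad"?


Input: "dacfbabad"
Checking substrings for palindromes:
  [4:7] "bab" (len 3) => palindrome
  [5:8] "aba" (len 3) => palindrome
Longest palindromic substring: "bab" with length 3

3


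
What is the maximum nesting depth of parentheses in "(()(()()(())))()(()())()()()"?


Input: "(()(()()(())))()(()())()()()"
Tracking depth:
  Position 0 '(': depth becomes 1
  Position 1 '(': depth becomes 2
  Position 2 ')': depth becomes 1
  Position 3 '(': depth becomes 2
  Position 4 '(': depth becomes 3
  Position 5 ')': depth becomes 2
  Position 6 '(': depth becomes 3
  Position 7 ')': depth becomes 2
  Position 8 '(': depth becomes 3
  Position 9 '(': depth becomes 4
  Position 10 ')': depth becomes 3
  Position 11 ')': depth becomes 2
  Position 12 ')': depth becomes 1
  Position 13 ')': depth becomes 0
  Position 14 '(': depth becomes 1
  Position 15 ')': depth becomes 0
  Position 16 '(': depth becomes 1
  Position 17 '(': depth becomes 2
  Position 18 ')': depth becomes 1
  Position 19 '(': depth becomes 2
  Position 20 ')': depth becomes 1
  Position 21 ')': depth becomes 0
  Position 22 '(': depth becomes 1
  Position 23 ')': depth becomes 0
  Position 24 '(': depth becomes 1
  Position 25 ')': depth becomes 0
  Position 26 '(': depth becomes 1
  Position 27 ')': depth becomes 0
Maximum depth reached: 4

4


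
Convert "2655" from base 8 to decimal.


Input: "2655" in base 8
Positional expansion:
  Digit '2' (value 2) x 8^3 = 1024
  Digit '6' (value 6) x 8^2 = 384
  Digit '5' (value 5) x 8^1 = 40
  Digit '5' (value 5) x 8^0 = 5
Sum = 1453

1453


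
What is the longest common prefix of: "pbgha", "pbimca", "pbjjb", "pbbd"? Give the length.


Words: pbgha, pbimca, pbjjb, pbbd
  Position 0: all 'p' => match
  Position 1: all 'b' => match
  Position 2: ('g', 'i', 'j', 'b') => mismatch, stop
LCP = "pb" (length 2)

2


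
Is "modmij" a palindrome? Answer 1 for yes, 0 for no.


Input: modmij
Reversed: jimdom
  Compare pos 0 ('m') with pos 5 ('j'): MISMATCH
  Compare pos 1 ('o') with pos 4 ('i'): MISMATCH
  Compare pos 2 ('d') with pos 3 ('m'): MISMATCH
Result: not a palindrome

0


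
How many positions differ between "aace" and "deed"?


Comparing "aace" and "deed" position by position:
  Position 0: 'a' vs 'd' => DIFFER
  Position 1: 'a' vs 'e' => DIFFER
  Position 2: 'c' vs 'e' => DIFFER
  Position 3: 'e' vs 'd' => DIFFER
Positions that differ: 4

4


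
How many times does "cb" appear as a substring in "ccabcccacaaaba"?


Searching for "cb" in "ccabcccacaaaba"
Scanning each position:
  Position 0: "cc" => no
  Position 1: "ca" => no
  Position 2: "ab" => no
  Position 3: "bc" => no
  Position 4: "cc" => no
  Position 5: "cc" => no
  Position 6: "ca" => no
  Position 7: "ac" => no
  Position 8: "ca" => no
  Position 9: "aa" => no
  Position 10: "aa" => no
  Position 11: "ab" => no
  Position 12: "ba" => no
Total occurrences: 0

0


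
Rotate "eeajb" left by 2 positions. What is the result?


Input: "eeajb", rotate left by 2
First 2 characters: "ee"
Remaining characters: "ajb"
Concatenate remaining + first: "ajb" + "ee" = "ajbee"

ajbee


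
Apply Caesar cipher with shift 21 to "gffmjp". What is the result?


Caesar cipher: shift "gffmjp" by 21
  'g' (pos 6) + 21 = pos 1 = 'b'
  'f' (pos 5) + 21 = pos 0 = 'a'
  'f' (pos 5) + 21 = pos 0 = 'a'
  'm' (pos 12) + 21 = pos 7 = 'h'
  'j' (pos 9) + 21 = pos 4 = 'e'
  'p' (pos 15) + 21 = pos 10 = 'k'
Result: baahek

baahek


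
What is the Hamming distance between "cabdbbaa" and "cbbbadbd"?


Comparing "cabdbbaa" and "cbbbadbd" position by position:
  Position 0: 'c' vs 'c' => same
  Position 1: 'a' vs 'b' => differ
  Position 2: 'b' vs 'b' => same
  Position 3: 'd' vs 'b' => differ
  Position 4: 'b' vs 'a' => differ
  Position 5: 'b' vs 'd' => differ
  Position 6: 'a' vs 'b' => differ
  Position 7: 'a' vs 'd' => differ
Total differences (Hamming distance): 6

6


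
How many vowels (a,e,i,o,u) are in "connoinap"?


Input: connoinap
Checking each character:
  'c' at position 0: consonant
  'o' at position 1: vowel (running total: 1)
  'n' at position 2: consonant
  'n' at position 3: consonant
  'o' at position 4: vowel (running total: 2)
  'i' at position 5: vowel (running total: 3)
  'n' at position 6: consonant
  'a' at position 7: vowel (running total: 4)
  'p' at position 8: consonant
Total vowels: 4

4


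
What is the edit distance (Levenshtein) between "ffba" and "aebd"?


Computing edit distance: "ffba" -> "aebd"
DP table:
           a    e    b    d
      0    1    2    3    4
  f   1    1    2    3    4
  f   2    2    2    3    4
  b   3    3    3    2    3
  a   4    3    4    3    3
Edit distance = dp[4][4] = 3

3


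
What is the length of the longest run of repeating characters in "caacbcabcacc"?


Input: "caacbcabcacc"
Scanning for longest run:
  Position 1 ('a'): new char, reset run to 1
  Position 2 ('a'): continues run of 'a', length=2
  Position 3 ('c'): new char, reset run to 1
  Position 4 ('b'): new char, reset run to 1
  Position 5 ('c'): new char, reset run to 1
  Position 6 ('a'): new char, reset run to 1
  Position 7 ('b'): new char, reset run to 1
  Position 8 ('c'): new char, reset run to 1
  Position 9 ('a'): new char, reset run to 1
  Position 10 ('c'): new char, reset run to 1
  Position 11 ('c'): continues run of 'c', length=2
Longest run: 'a' with length 2

2


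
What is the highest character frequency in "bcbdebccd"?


Input: bcbdebccd
Character counts:
  'b': 3
  'c': 3
  'd': 2
  'e': 1
Maximum frequency: 3

3


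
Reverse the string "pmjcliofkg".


Input: pmjcliofkg
Reading characters right to left:
  Position 9: 'g'
  Position 8: 'k'
  Position 7: 'f'
  Position 6: 'o'
  Position 5: 'i'
  Position 4: 'l'
  Position 3: 'c'
  Position 2: 'j'
  Position 1: 'm'
  Position 0: 'p'
Reversed: gkfoilcjmp

gkfoilcjmp


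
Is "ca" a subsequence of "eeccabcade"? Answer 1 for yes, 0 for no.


Check if "ca" is a subsequence of "eeccabcade"
Greedy scan:
  Position 0 ('e'): no match needed
  Position 1 ('e'): no match needed
  Position 2 ('c'): matches sub[0] = 'c'
  Position 3 ('c'): no match needed
  Position 4 ('a'): matches sub[1] = 'a'
  Position 5 ('b'): no match needed
  Position 6 ('c'): no match needed
  Position 7 ('a'): no match needed
  Position 8 ('d'): no match needed
  Position 9 ('e'): no match needed
All 2 characters matched => is a subsequence

1


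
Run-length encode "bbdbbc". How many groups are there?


Input: bbdbbc
Scanning for consecutive runs:
  Group 1: 'b' x 2 (positions 0-1)
  Group 2: 'd' x 1 (positions 2-2)
  Group 3: 'b' x 2 (positions 3-4)
  Group 4: 'c' x 1 (positions 5-5)
Total groups: 4

4


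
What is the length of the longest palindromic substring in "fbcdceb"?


Input: "fbcdceb"
Checking substrings for palindromes:
  [2:5] "cdc" (len 3) => palindrome
Longest palindromic substring: "cdc" with length 3

3


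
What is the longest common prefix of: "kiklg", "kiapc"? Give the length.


Words: kiklg, kiapc
  Position 0: all 'k' => match
  Position 1: all 'i' => match
  Position 2: ('k', 'a') => mismatch, stop
LCP = "ki" (length 2)

2


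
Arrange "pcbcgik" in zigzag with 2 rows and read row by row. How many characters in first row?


Zigzag "pcbcgik" into 2 rows:
Placing characters:
  'p' => row 0
  'c' => row 1
  'b' => row 0
  'c' => row 1
  'g' => row 0
  'i' => row 1
  'k' => row 0
Rows:
  Row 0: "pbgk"
  Row 1: "cci"
First row length: 4

4


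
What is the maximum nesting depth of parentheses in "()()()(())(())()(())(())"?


Input: "()()()(())(())()(())(())"
Tracking depth:
  Position 0 '(': depth becomes 1
  Position 1 ')': depth becomes 0
  Position 2 '(': depth becomes 1
  Position 3 ')': depth becomes 0
  Position 4 '(': depth becomes 1
  Position 5 ')': depth becomes 0
  Position 6 '(': depth becomes 1
  Position 7 '(': depth becomes 2
  Position 8 ')': depth becomes 1
  Position 9 ')': depth becomes 0
  Position 10 '(': depth becomes 1
  Position 11 '(': depth becomes 2
  Position 12 ')': depth becomes 1
  Position 13 ')': depth becomes 0
  Position 14 '(': depth becomes 1
  Position 15 ')': depth becomes 0
  Position 16 '(': depth becomes 1
  Position 17 '(': depth becomes 2
  Position 18 ')': depth becomes 1
  Position 19 ')': depth becomes 0
  Position 20 '(': depth becomes 1
  Position 21 '(': depth becomes 2
  Position 22 ')': depth becomes 1
  Position 23 ')': depth becomes 0
Maximum depth reached: 2

2


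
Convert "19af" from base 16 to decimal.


Input: "19af" in base 16
Positional expansion:
  Digit '1' (value 1) x 16^3 = 4096
  Digit '9' (value 9) x 16^2 = 2304
  Digit 'a' (value 10) x 16^1 = 160
  Digit 'f' (value 15) x 16^0 = 15
Sum = 6575

6575


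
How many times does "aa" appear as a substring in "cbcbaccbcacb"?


Searching for "aa" in "cbcbaccbcacb"
Scanning each position:
  Position 0: "cb" => no
  Position 1: "bc" => no
  Position 2: "cb" => no
  Position 3: "ba" => no
  Position 4: "ac" => no
  Position 5: "cc" => no
  Position 6: "cb" => no
  Position 7: "bc" => no
  Position 8: "ca" => no
  Position 9: "ac" => no
  Position 10: "cb" => no
Total occurrences: 0

0


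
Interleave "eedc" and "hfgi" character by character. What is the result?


Interleaving "eedc" and "hfgi":
  Position 0: 'e' from first, 'h' from second => "eh"
  Position 1: 'e' from first, 'f' from second => "ef"
  Position 2: 'd' from first, 'g' from second => "dg"
  Position 3: 'c' from first, 'i' from second => "ci"
Result: ehefdgci

ehefdgci


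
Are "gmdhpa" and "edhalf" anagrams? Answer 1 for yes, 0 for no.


Strings: "gmdhpa", "edhalf"
Sorted first:  adghmp
Sorted second: adefhl
Differ at position 2: 'g' vs 'e' => not anagrams

0


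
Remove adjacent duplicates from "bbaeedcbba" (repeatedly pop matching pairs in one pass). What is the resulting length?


Input: bbaeedcbba
Stack-based adjacent duplicate removal:
  Read 'b': push. Stack: b
  Read 'b': matches stack top 'b' => pop. Stack: (empty)
  Read 'a': push. Stack: a
  Read 'e': push. Stack: ae
  Read 'e': matches stack top 'e' => pop. Stack: a
  Read 'd': push. Stack: ad
  Read 'c': push. Stack: adc
  Read 'b': push. Stack: adcb
  Read 'b': matches stack top 'b' => pop. Stack: adc
  Read 'a': push. Stack: adca
Final stack: "adca" (length 4)

4


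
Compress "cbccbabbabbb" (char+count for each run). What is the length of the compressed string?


Input: cbccbabbabbb
Runs:
  'c' x 1 => "c1"
  'b' x 1 => "b1"
  'c' x 2 => "c2"
  'b' x 1 => "b1"
  'a' x 1 => "a1"
  'b' x 2 => "b2"
  'a' x 1 => "a1"
  'b' x 3 => "b3"
Compressed: "c1b1c2b1a1b2a1b3"
Compressed length: 16

16


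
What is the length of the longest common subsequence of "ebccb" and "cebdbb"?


LCS of "ebccb" and "cebdbb"
DP table:
           c    e    b    d    b    b
      0    0    0    0    0    0    0
  e   0    0    1    1    1    1    1
  b   0    0    1    2    2    2    2
  c   0    1    1    2    2    2    2
  c   0    1    1    2    2    2    2
  b   0    1    1    2    2    3    3
LCS length = dp[5][6] = 3

3


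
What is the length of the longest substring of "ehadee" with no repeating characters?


Input: "ehadee"
Sliding window (track last position of each char):
  Position 0 ('e'): window [0,0] length 1 -- new best
  Position 1 ('h'): window [0,1] length 2 -- new best
  Position 2 ('a'): window [0,2] length 3 -- new best
  Position 3 ('d'): window [0,3] length 4 -- new best
  Position 4 ('e'): repeat (last at 0), move window start to 1
  Position 4 ('e'): window [1,4] length 4
  Position 5 ('e'): repeat (last at 4), move window start to 5
  Position 5 ('e'): window [5,5] length 1
Longest substring with no repeats: "ehad" with length 4

4


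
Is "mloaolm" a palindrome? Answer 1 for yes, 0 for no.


Input: mloaolm
Reversed: mloaolm
  Compare pos 0 ('m') with pos 6 ('m'): match
  Compare pos 1 ('l') with pos 5 ('l'): match
  Compare pos 2 ('o') with pos 4 ('o'): match
Result: palindrome

1


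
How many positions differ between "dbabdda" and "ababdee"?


Comparing "dbabdda" and "ababdee" position by position:
  Position 0: 'd' vs 'a' => DIFFER
  Position 1: 'b' vs 'b' => same
  Position 2: 'a' vs 'a' => same
  Position 3: 'b' vs 'b' => same
  Position 4: 'd' vs 'd' => same
  Position 5: 'd' vs 'e' => DIFFER
  Position 6: 'a' vs 'e' => DIFFER
Positions that differ: 3

3


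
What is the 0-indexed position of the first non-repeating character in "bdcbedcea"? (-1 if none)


Input: bdcbedcea
Character frequencies:
  'a': 1
  'b': 2
  'c': 2
  'd': 2
  'e': 2
Scanning left to right for freq == 1:
  Position 0 ('b'): freq=2, skip
  Position 1 ('d'): freq=2, skip
  Position 2 ('c'): freq=2, skip
  Position 3 ('b'): freq=2, skip
  Position 4 ('e'): freq=2, skip
  Position 5 ('d'): freq=2, skip
  Position 6 ('c'): freq=2, skip
  Position 7 ('e'): freq=2, skip
  Position 8 ('a'): unique! => answer = 8

8


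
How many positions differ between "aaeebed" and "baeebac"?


Comparing "aaeebed" and "baeebac" position by position:
  Position 0: 'a' vs 'b' => DIFFER
  Position 1: 'a' vs 'a' => same
  Position 2: 'e' vs 'e' => same
  Position 3: 'e' vs 'e' => same
  Position 4: 'b' vs 'b' => same
  Position 5: 'e' vs 'a' => DIFFER
  Position 6: 'd' vs 'c' => DIFFER
Positions that differ: 3

3


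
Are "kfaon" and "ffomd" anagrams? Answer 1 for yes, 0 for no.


Strings: "kfaon", "ffomd"
Sorted first:  afkno
Sorted second: dffmo
Differ at position 0: 'a' vs 'd' => not anagrams

0


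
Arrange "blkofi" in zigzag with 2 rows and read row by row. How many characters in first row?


Zigzag "blkofi" into 2 rows:
Placing characters:
  'b' => row 0
  'l' => row 1
  'k' => row 0
  'o' => row 1
  'f' => row 0
  'i' => row 1
Rows:
  Row 0: "bkf"
  Row 1: "loi"
First row length: 3

3


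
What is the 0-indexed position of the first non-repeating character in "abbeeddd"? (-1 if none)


Input: abbeeddd
Character frequencies:
  'a': 1
  'b': 2
  'd': 3
  'e': 2
Scanning left to right for freq == 1:
  Position 0 ('a'): unique! => answer = 0

0


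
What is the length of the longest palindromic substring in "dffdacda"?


Input: "dffdacda"
Checking substrings for palindromes:
  [0:4] "dffd" (len 4) => palindrome
  [1:3] "ff" (len 2) => palindrome
Longest palindromic substring: "dffd" with length 4

4


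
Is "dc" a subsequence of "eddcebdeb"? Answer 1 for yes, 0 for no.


Check if "dc" is a subsequence of "eddcebdeb"
Greedy scan:
  Position 0 ('e'): no match needed
  Position 1 ('d'): matches sub[0] = 'd'
  Position 2 ('d'): no match needed
  Position 3 ('c'): matches sub[1] = 'c'
  Position 4 ('e'): no match needed
  Position 5 ('b'): no match needed
  Position 6 ('d'): no match needed
  Position 7 ('e'): no match needed
  Position 8 ('b'): no match needed
All 2 characters matched => is a subsequence

1


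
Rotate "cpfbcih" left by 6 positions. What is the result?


Input: "cpfbcih", rotate left by 6
First 6 characters: "cpfbci"
Remaining characters: "h"
Concatenate remaining + first: "h" + "cpfbci" = "hcpfbci"

hcpfbci


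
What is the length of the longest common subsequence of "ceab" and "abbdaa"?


LCS of "ceab" and "abbdaa"
DP table:
           a    b    b    d    a    a
      0    0    0    0    0    0    0
  c   0    0    0    0    0    0    0
  e   0    0    0    0    0    0    0
  a   0    1    1    1    1    1    1
  b   0    1    2    2    2    2    2
LCS length = dp[4][6] = 2

2


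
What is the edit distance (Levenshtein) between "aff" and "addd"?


Computing edit distance: "aff" -> "addd"
DP table:
           a    d    d    d
      0    1    2    3    4
  a   1    0    1    2    3
  f   2    1    1    2    3
  f   3    2    2    2    3
Edit distance = dp[3][4] = 3

3


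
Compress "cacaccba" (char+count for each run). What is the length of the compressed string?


Input: cacaccba
Runs:
  'c' x 1 => "c1"
  'a' x 1 => "a1"
  'c' x 1 => "c1"
  'a' x 1 => "a1"
  'c' x 2 => "c2"
  'b' x 1 => "b1"
  'a' x 1 => "a1"
Compressed: "c1a1c1a1c2b1a1"
Compressed length: 14

14


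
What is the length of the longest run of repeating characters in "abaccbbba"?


Input: "abaccbbba"
Scanning for longest run:
  Position 1 ('b'): new char, reset run to 1
  Position 2 ('a'): new char, reset run to 1
  Position 3 ('c'): new char, reset run to 1
  Position 4 ('c'): continues run of 'c', length=2
  Position 5 ('b'): new char, reset run to 1
  Position 6 ('b'): continues run of 'b', length=2
  Position 7 ('b'): continues run of 'b', length=3
  Position 8 ('a'): new char, reset run to 1
Longest run: 'b' with length 3

3


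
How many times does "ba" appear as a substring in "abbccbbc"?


Searching for "ba" in "abbccbbc"
Scanning each position:
  Position 0: "ab" => no
  Position 1: "bb" => no
  Position 2: "bc" => no
  Position 3: "cc" => no
  Position 4: "cb" => no
  Position 5: "bb" => no
  Position 6: "bc" => no
Total occurrences: 0

0


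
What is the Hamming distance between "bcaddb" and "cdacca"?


Comparing "bcaddb" and "cdacca" position by position:
  Position 0: 'b' vs 'c' => differ
  Position 1: 'c' vs 'd' => differ
  Position 2: 'a' vs 'a' => same
  Position 3: 'd' vs 'c' => differ
  Position 4: 'd' vs 'c' => differ
  Position 5: 'b' vs 'a' => differ
Total differences (Hamming distance): 5

5


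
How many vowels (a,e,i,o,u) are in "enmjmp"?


Input: enmjmp
Checking each character:
  'e' at position 0: vowel (running total: 1)
  'n' at position 1: consonant
  'm' at position 2: consonant
  'j' at position 3: consonant
  'm' at position 4: consonant
  'p' at position 5: consonant
Total vowels: 1

1


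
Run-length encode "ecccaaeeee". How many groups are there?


Input: ecccaaeeee
Scanning for consecutive runs:
  Group 1: 'e' x 1 (positions 0-0)
  Group 2: 'c' x 3 (positions 1-3)
  Group 3: 'a' x 2 (positions 4-5)
  Group 4: 'e' x 4 (positions 6-9)
Total groups: 4

4


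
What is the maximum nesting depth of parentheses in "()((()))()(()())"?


Input: "()((()))()(()())"
Tracking depth:
  Position 0 '(': depth becomes 1
  Position 1 ')': depth becomes 0
  Position 2 '(': depth becomes 1
  Position 3 '(': depth becomes 2
  Position 4 '(': depth becomes 3
  Position 5 ')': depth becomes 2
  Position 6 ')': depth becomes 1
  Position 7 ')': depth becomes 0
  Position 8 '(': depth becomes 1
  Position 9 ')': depth becomes 0
  Position 10 '(': depth becomes 1
  Position 11 '(': depth becomes 2
  Position 12 ')': depth becomes 1
  Position 13 '(': depth becomes 2
  Position 14 ')': depth becomes 1
  Position 15 ')': depth becomes 0
Maximum depth reached: 3

3


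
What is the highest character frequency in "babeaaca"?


Input: babeaaca
Character counts:
  'a': 4
  'b': 2
  'c': 1
  'e': 1
Maximum frequency: 4

4


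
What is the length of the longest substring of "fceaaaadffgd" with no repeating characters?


Input: "fceaaaadffgd"
Sliding window (track last position of each char):
  Position 0 ('f'): window [0,0] length 1 -- new best
  Position 1 ('c'): window [0,1] length 2 -- new best
  Position 2 ('e'): window [0,2] length 3 -- new best
  Position 3 ('a'): window [0,3] length 4 -- new best
  Position 4 ('a'): repeat (last at 3), move window start to 4
  Position 4 ('a'): window [4,4] length 1
  Position 5 ('a'): repeat (last at 4), move window start to 5
  Position 5 ('a'): window [5,5] length 1
  Position 6 ('a'): repeat (last at 5), move window start to 6
  Position 6 ('a'): window [6,6] length 1
  Position 7 ('d'): window [6,7] length 2
  Position 8 ('f'): window [6,8] length 3
  Position 9 ('f'): repeat (last at 8), move window start to 9
  Position 9 ('f'): window [9,9] length 1
  Position 10 ('g'): window [9,10] length 2
  Position 11 ('d'): window [9,11] length 3
Longest substring with no repeats: "fcea" with length 4

4


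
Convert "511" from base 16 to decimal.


Input: "511" in base 16
Positional expansion:
  Digit '5' (value 5) x 16^2 = 1280
  Digit '1' (value 1) x 16^1 = 16
  Digit '1' (value 1) x 16^0 = 1
Sum = 1297

1297


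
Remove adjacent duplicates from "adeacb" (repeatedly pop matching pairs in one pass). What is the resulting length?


Input: adeacb
Stack-based adjacent duplicate removal:
  Read 'a': push. Stack: a
  Read 'd': push. Stack: ad
  Read 'e': push. Stack: ade
  Read 'a': push. Stack: adea
  Read 'c': push. Stack: adeac
  Read 'b': push. Stack: adeacb
Final stack: "adeacb" (length 6)

6


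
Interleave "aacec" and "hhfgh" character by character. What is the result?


Interleaving "aacec" and "hhfgh":
  Position 0: 'a' from first, 'h' from second => "ah"
  Position 1: 'a' from first, 'h' from second => "ah"
  Position 2: 'c' from first, 'f' from second => "cf"
  Position 3: 'e' from first, 'g' from second => "eg"
  Position 4: 'c' from first, 'h' from second => "ch"
Result: ahahcfegch

ahahcfegch


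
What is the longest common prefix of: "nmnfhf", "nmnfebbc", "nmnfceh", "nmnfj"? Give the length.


Words: nmnfhf, nmnfebbc, nmnfceh, nmnfj
  Position 0: all 'n' => match
  Position 1: all 'm' => match
  Position 2: all 'n' => match
  Position 3: all 'f' => match
  Position 4: ('h', 'e', 'c', 'j') => mismatch, stop
LCP = "nmnf" (length 4)

4


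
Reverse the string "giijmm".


Input: giijmm
Reading characters right to left:
  Position 5: 'm'
  Position 4: 'm'
  Position 3: 'j'
  Position 2: 'i'
  Position 1: 'i'
  Position 0: 'g'
Reversed: mmjiig

mmjiig


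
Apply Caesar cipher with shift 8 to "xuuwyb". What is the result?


Caesar cipher: shift "xuuwyb" by 8
  'x' (pos 23) + 8 = pos 5 = 'f'
  'u' (pos 20) + 8 = pos 2 = 'c'
  'u' (pos 20) + 8 = pos 2 = 'c'
  'w' (pos 22) + 8 = pos 4 = 'e'
  'y' (pos 24) + 8 = pos 6 = 'g'
  'b' (pos 1) + 8 = pos 9 = 'j'
Result: fccegj

fccegj


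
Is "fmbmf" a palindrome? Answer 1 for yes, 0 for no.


Input: fmbmf
Reversed: fmbmf
  Compare pos 0 ('f') with pos 4 ('f'): match
  Compare pos 1 ('m') with pos 3 ('m'): match
Result: palindrome

1


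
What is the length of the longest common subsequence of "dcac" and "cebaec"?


LCS of "dcac" and "cebaec"
DP table:
           c    e    b    a    e    c
      0    0    0    0    0    0    0
  d   0    0    0    0    0    0    0
  c   0    1    1    1    1    1    1
  a   0    1    1    1    2    2    2
  c   0    1    1    1    2    2    3
LCS length = dp[4][6] = 3

3


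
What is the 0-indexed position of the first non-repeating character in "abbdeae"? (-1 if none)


Input: abbdeae
Character frequencies:
  'a': 2
  'b': 2
  'd': 1
  'e': 2
Scanning left to right for freq == 1:
  Position 0 ('a'): freq=2, skip
  Position 1 ('b'): freq=2, skip
  Position 2 ('b'): freq=2, skip
  Position 3 ('d'): unique! => answer = 3

3


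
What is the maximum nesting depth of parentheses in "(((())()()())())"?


Input: "(((())()()())())"
Tracking depth:
  Position 0 '(': depth becomes 1
  Position 1 '(': depth becomes 2
  Position 2 '(': depth becomes 3
  Position 3 '(': depth becomes 4
  Position 4 ')': depth becomes 3
  Position 5 ')': depth becomes 2
  Position 6 '(': depth becomes 3
  Position 7 ')': depth becomes 2
  Position 8 '(': depth becomes 3
  Position 9 ')': depth becomes 2
  Position 10 '(': depth becomes 3
  Position 11 ')': depth becomes 2
  Position 12 ')': depth becomes 1
  Position 13 '(': depth becomes 2
  Position 14 ')': depth becomes 1
  Position 15 ')': depth becomes 0
Maximum depth reached: 4

4


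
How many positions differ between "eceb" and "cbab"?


Comparing "eceb" and "cbab" position by position:
  Position 0: 'e' vs 'c' => DIFFER
  Position 1: 'c' vs 'b' => DIFFER
  Position 2: 'e' vs 'a' => DIFFER
  Position 3: 'b' vs 'b' => same
Positions that differ: 3

3


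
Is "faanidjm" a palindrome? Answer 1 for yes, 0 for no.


Input: faanidjm
Reversed: mjdinaaf
  Compare pos 0 ('f') with pos 7 ('m'): MISMATCH
  Compare pos 1 ('a') with pos 6 ('j'): MISMATCH
  Compare pos 2 ('a') with pos 5 ('d'): MISMATCH
  Compare pos 3 ('n') with pos 4 ('i'): MISMATCH
Result: not a palindrome

0


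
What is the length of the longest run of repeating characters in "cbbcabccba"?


Input: "cbbcabccba"
Scanning for longest run:
  Position 1 ('b'): new char, reset run to 1
  Position 2 ('b'): continues run of 'b', length=2
  Position 3 ('c'): new char, reset run to 1
  Position 4 ('a'): new char, reset run to 1
  Position 5 ('b'): new char, reset run to 1
  Position 6 ('c'): new char, reset run to 1
  Position 7 ('c'): continues run of 'c', length=2
  Position 8 ('b'): new char, reset run to 1
  Position 9 ('a'): new char, reset run to 1
Longest run: 'b' with length 2

2


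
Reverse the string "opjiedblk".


Input: opjiedblk
Reading characters right to left:
  Position 8: 'k'
  Position 7: 'l'
  Position 6: 'b'
  Position 5: 'd'
  Position 4: 'e'
  Position 3: 'i'
  Position 2: 'j'
  Position 1: 'p'
  Position 0: 'o'
Reversed: klbdeijpo

klbdeijpo


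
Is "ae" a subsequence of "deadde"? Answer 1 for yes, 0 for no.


Check if "ae" is a subsequence of "deadde"
Greedy scan:
  Position 0 ('d'): no match needed
  Position 1 ('e'): no match needed
  Position 2 ('a'): matches sub[0] = 'a'
  Position 3 ('d'): no match needed
  Position 4 ('d'): no match needed
  Position 5 ('e'): matches sub[1] = 'e'
All 2 characters matched => is a subsequence

1


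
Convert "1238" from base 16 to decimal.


Input: "1238" in base 16
Positional expansion:
  Digit '1' (value 1) x 16^3 = 4096
  Digit '2' (value 2) x 16^2 = 512
  Digit '3' (value 3) x 16^1 = 48
  Digit '8' (value 8) x 16^0 = 8
Sum = 4664

4664


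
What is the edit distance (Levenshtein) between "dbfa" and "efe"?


Computing edit distance: "dbfa" -> "efe"
DP table:
           e    f    e
      0    1    2    3
  d   1    1    2    3
  b   2    2    2    3
  f   3    3    2    3
  a   4    4    3    3
Edit distance = dp[4][3] = 3

3


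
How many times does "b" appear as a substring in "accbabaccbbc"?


Searching for "b" in "accbabaccbbc"
Scanning each position:
  Position 0: "a" => no
  Position 1: "c" => no
  Position 2: "c" => no
  Position 3: "b" => MATCH
  Position 4: "a" => no
  Position 5: "b" => MATCH
  Position 6: "a" => no
  Position 7: "c" => no
  Position 8: "c" => no
  Position 9: "b" => MATCH
  Position 10: "b" => MATCH
  Position 11: "c" => no
Total occurrences: 4

4


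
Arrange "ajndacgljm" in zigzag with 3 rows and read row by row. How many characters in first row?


Zigzag "ajndacgljm" into 3 rows:
Placing characters:
  'a' => row 0
  'j' => row 1
  'n' => row 2
  'd' => row 1
  'a' => row 0
  'c' => row 1
  'g' => row 2
  'l' => row 1
  'j' => row 0
  'm' => row 1
Rows:
  Row 0: "aaj"
  Row 1: "jdclm"
  Row 2: "ng"
First row length: 3

3


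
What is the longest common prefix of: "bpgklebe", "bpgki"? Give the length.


Words: bpgklebe, bpgki
  Position 0: all 'b' => match
  Position 1: all 'p' => match
  Position 2: all 'g' => match
  Position 3: all 'k' => match
  Position 4: ('l', 'i') => mismatch, stop
LCP = "bpgk" (length 4)

4


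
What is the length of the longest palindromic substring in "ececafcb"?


Input: "ececafcb"
Checking substrings for palindromes:
  [0:3] "ece" (len 3) => palindrome
  [1:4] "cec" (len 3) => palindrome
Longest palindromic substring: "ece" with length 3

3


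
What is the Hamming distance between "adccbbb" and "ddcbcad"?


Comparing "adccbbb" and "ddcbcad" position by position:
  Position 0: 'a' vs 'd' => differ
  Position 1: 'd' vs 'd' => same
  Position 2: 'c' vs 'c' => same
  Position 3: 'c' vs 'b' => differ
  Position 4: 'b' vs 'c' => differ
  Position 5: 'b' vs 'a' => differ
  Position 6: 'b' vs 'd' => differ
Total differences (Hamming distance): 5

5


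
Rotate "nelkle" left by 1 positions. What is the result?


Input: "nelkle", rotate left by 1
First 1 characters: "n"
Remaining characters: "elkle"
Concatenate remaining + first: "elkle" + "n" = "elklen"

elklen


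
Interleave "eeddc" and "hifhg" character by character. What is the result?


Interleaving "eeddc" and "hifhg":
  Position 0: 'e' from first, 'h' from second => "eh"
  Position 1: 'e' from first, 'i' from second => "ei"
  Position 2: 'd' from first, 'f' from second => "df"
  Position 3: 'd' from first, 'h' from second => "dh"
  Position 4: 'c' from first, 'g' from second => "cg"
Result: eheidfdhcg

eheidfdhcg


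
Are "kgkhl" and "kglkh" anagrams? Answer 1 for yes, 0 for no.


Strings: "kgkhl", "kglkh"
Sorted first:  ghkkl
Sorted second: ghkkl
Sorted forms match => anagrams

1


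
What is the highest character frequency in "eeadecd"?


Input: eeadecd
Character counts:
  'a': 1
  'c': 1
  'd': 2
  'e': 3
Maximum frequency: 3

3


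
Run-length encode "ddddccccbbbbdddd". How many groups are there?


Input: ddddccccbbbbdddd
Scanning for consecutive runs:
  Group 1: 'd' x 4 (positions 0-3)
  Group 2: 'c' x 4 (positions 4-7)
  Group 3: 'b' x 4 (positions 8-11)
  Group 4: 'd' x 4 (positions 12-15)
Total groups: 4

4


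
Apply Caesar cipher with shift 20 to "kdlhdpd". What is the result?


Caesar cipher: shift "kdlhdpd" by 20
  'k' (pos 10) + 20 = pos 4 = 'e'
  'd' (pos 3) + 20 = pos 23 = 'x'
  'l' (pos 11) + 20 = pos 5 = 'f'
  'h' (pos 7) + 20 = pos 1 = 'b'
  'd' (pos 3) + 20 = pos 23 = 'x'
  'p' (pos 15) + 20 = pos 9 = 'j'
  'd' (pos 3) + 20 = pos 23 = 'x'
Result: exfbxjx

exfbxjx


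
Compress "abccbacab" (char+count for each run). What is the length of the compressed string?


Input: abccbacab
Runs:
  'a' x 1 => "a1"
  'b' x 1 => "b1"
  'c' x 2 => "c2"
  'b' x 1 => "b1"
  'a' x 1 => "a1"
  'c' x 1 => "c1"
  'a' x 1 => "a1"
  'b' x 1 => "b1"
Compressed: "a1b1c2b1a1c1a1b1"
Compressed length: 16

16


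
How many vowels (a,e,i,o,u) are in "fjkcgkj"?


Input: fjkcgkj
Checking each character:
  'f' at position 0: consonant
  'j' at position 1: consonant
  'k' at position 2: consonant
  'c' at position 3: consonant
  'g' at position 4: consonant
  'k' at position 5: consonant
  'j' at position 6: consonant
Total vowels: 0

0


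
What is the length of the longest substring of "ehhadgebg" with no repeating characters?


Input: "ehhadgebg"
Sliding window (track last position of each char):
  Position 0 ('e'): window [0,0] length 1 -- new best
  Position 1 ('h'): window [0,1] length 2 -- new best
  Position 2 ('h'): repeat (last at 1), move window start to 2
  Position 2 ('h'): window [2,2] length 1
  Position 3 ('a'): window [2,3] length 2
  Position 4 ('d'): window [2,4] length 3 -- new best
  Position 5 ('g'): window [2,5] length 4 -- new best
  Position 6 ('e'): window [2,6] length 5 -- new best
  Position 7 ('b'): window [2,7] length 6 -- new best
  Position 8 ('g'): repeat (last at 5), move window start to 6
  Position 8 ('g'): window [6,8] length 3
Longest substring with no repeats: "hadgeb" with length 6

6


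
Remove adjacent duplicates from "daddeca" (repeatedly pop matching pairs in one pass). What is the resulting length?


Input: daddeca
Stack-based adjacent duplicate removal:
  Read 'd': push. Stack: d
  Read 'a': push. Stack: da
  Read 'd': push. Stack: dad
  Read 'd': matches stack top 'd' => pop. Stack: da
  Read 'e': push. Stack: dae
  Read 'c': push. Stack: daec
  Read 'a': push. Stack: daeca
Final stack: "daeca" (length 5)

5


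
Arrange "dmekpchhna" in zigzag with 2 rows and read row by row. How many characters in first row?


Zigzag "dmekpchhna" into 2 rows:
Placing characters:
  'd' => row 0
  'm' => row 1
  'e' => row 0
  'k' => row 1
  'p' => row 0
  'c' => row 1
  'h' => row 0
  'h' => row 1
  'n' => row 0
  'a' => row 1
Rows:
  Row 0: "dephn"
  Row 1: "mkcha"
First row length: 5

5


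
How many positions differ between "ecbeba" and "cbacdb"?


Comparing "ecbeba" and "cbacdb" position by position:
  Position 0: 'e' vs 'c' => DIFFER
  Position 1: 'c' vs 'b' => DIFFER
  Position 2: 'b' vs 'a' => DIFFER
  Position 3: 'e' vs 'c' => DIFFER
  Position 4: 'b' vs 'd' => DIFFER
  Position 5: 'a' vs 'b' => DIFFER
Positions that differ: 6

6


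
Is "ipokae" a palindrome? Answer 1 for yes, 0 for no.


Input: ipokae
Reversed: eakopi
  Compare pos 0 ('i') with pos 5 ('e'): MISMATCH
  Compare pos 1 ('p') with pos 4 ('a'): MISMATCH
  Compare pos 2 ('o') with pos 3 ('k'): MISMATCH
Result: not a palindrome

0


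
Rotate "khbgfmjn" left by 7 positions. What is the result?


Input: "khbgfmjn", rotate left by 7
First 7 characters: "khbgfmj"
Remaining characters: "n"
Concatenate remaining + first: "n" + "khbgfmj" = "nkhbgfmj"

nkhbgfmj


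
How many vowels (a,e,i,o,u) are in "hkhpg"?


Input: hkhpg
Checking each character:
  'h' at position 0: consonant
  'k' at position 1: consonant
  'h' at position 2: consonant
  'p' at position 3: consonant
  'g' at position 4: consonant
Total vowels: 0

0


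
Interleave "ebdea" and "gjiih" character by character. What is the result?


Interleaving "ebdea" and "gjiih":
  Position 0: 'e' from first, 'g' from second => "eg"
  Position 1: 'b' from first, 'j' from second => "bj"
  Position 2: 'd' from first, 'i' from second => "di"
  Position 3: 'e' from first, 'i' from second => "ei"
  Position 4: 'a' from first, 'h' from second => "ah"
Result: egbjdieiah

egbjdieiah


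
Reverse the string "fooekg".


Input: fooekg
Reading characters right to left:
  Position 5: 'g'
  Position 4: 'k'
  Position 3: 'e'
  Position 2: 'o'
  Position 1: 'o'
  Position 0: 'f'
Reversed: gkeoof

gkeoof


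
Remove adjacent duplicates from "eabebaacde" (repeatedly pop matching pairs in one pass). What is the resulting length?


Input: eabebaacde
Stack-based adjacent duplicate removal:
  Read 'e': push. Stack: e
  Read 'a': push. Stack: ea
  Read 'b': push. Stack: eab
  Read 'e': push. Stack: eabe
  Read 'b': push. Stack: eabeb
  Read 'a': push. Stack: eabeba
  Read 'a': matches stack top 'a' => pop. Stack: eabeb
  Read 'c': push. Stack: eabebc
  Read 'd': push. Stack: eabebcd
  Read 'e': push. Stack: eabebcde
Final stack: "eabebcde" (length 8)

8


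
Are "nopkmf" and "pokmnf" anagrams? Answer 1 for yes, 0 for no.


Strings: "nopkmf", "pokmnf"
Sorted first:  fkmnop
Sorted second: fkmnop
Sorted forms match => anagrams

1


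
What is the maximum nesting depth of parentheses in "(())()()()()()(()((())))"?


Input: "(())()()()()()(()((())))"
Tracking depth:
  Position 0 '(': depth becomes 1
  Position 1 '(': depth becomes 2
  Position 2 ')': depth becomes 1
  Position 3 ')': depth becomes 0
  Position 4 '(': depth becomes 1
  Position 5 ')': depth becomes 0
  Position 6 '(': depth becomes 1
  Position 7 ')': depth becomes 0
  Position 8 '(': depth becomes 1
  Position 9 ')': depth becomes 0
  Position 10 '(': depth becomes 1
  Position 11 ')': depth becomes 0
  Position 12 '(': depth becomes 1
  Position 13 ')': depth becomes 0
  Position 14 '(': depth becomes 1
  Position 15 '(': depth becomes 2
  Position 16 ')': depth becomes 1
  Position 17 '(': depth becomes 2
  Position 18 '(': depth becomes 3
  Position 19 '(': depth becomes 4
  Position 20 ')': depth becomes 3
  Position 21 ')': depth becomes 2
  Position 22 ')': depth becomes 1
  Position 23 ')': depth becomes 0
Maximum depth reached: 4

4


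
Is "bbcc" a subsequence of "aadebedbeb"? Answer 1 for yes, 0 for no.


Check if "bbcc" is a subsequence of "aadebedbeb"
Greedy scan:
  Position 0 ('a'): no match needed
  Position 1 ('a'): no match needed
  Position 2 ('d'): no match needed
  Position 3 ('e'): no match needed
  Position 4 ('b'): matches sub[0] = 'b'
  Position 5 ('e'): no match needed
  Position 6 ('d'): no match needed
  Position 7 ('b'): matches sub[1] = 'b'
  Position 8 ('e'): no match needed
  Position 9 ('b'): no match needed
Only matched 2/4 characters => not a subsequence

0


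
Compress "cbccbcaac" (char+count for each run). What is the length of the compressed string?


Input: cbccbcaac
Runs:
  'c' x 1 => "c1"
  'b' x 1 => "b1"
  'c' x 2 => "c2"
  'b' x 1 => "b1"
  'c' x 1 => "c1"
  'a' x 2 => "a2"
  'c' x 1 => "c1"
Compressed: "c1b1c2b1c1a2c1"
Compressed length: 14

14


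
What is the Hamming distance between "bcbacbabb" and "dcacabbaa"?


Comparing "bcbacbabb" and "dcacabbaa" position by position:
  Position 0: 'b' vs 'd' => differ
  Position 1: 'c' vs 'c' => same
  Position 2: 'b' vs 'a' => differ
  Position 3: 'a' vs 'c' => differ
  Position 4: 'c' vs 'a' => differ
  Position 5: 'b' vs 'b' => same
  Position 6: 'a' vs 'b' => differ
  Position 7: 'b' vs 'a' => differ
  Position 8: 'b' vs 'a' => differ
Total differences (Hamming distance): 7

7


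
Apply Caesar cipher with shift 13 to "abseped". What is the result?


Caesar cipher: shift "abseped" by 13
  'a' (pos 0) + 13 = pos 13 = 'n'
  'b' (pos 1) + 13 = pos 14 = 'o'
  's' (pos 18) + 13 = pos 5 = 'f'
  'e' (pos 4) + 13 = pos 17 = 'r'
  'p' (pos 15) + 13 = pos 2 = 'c'
  'e' (pos 4) + 13 = pos 17 = 'r'
  'd' (pos 3) + 13 = pos 16 = 'q'
Result: nofrcrq

nofrcrq
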